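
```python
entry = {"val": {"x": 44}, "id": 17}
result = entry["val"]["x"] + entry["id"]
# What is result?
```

Trace (tracking result):
entry = {'val': {'x': 44}, 'id': 17}  # -> entry = {'val': {'x': 44}, 'id': 17}
result = entry['val']['x'] + entry['id']  # -> result = 61

Answer: 61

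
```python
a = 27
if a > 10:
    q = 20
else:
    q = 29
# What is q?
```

Answer: 20

Derivation:
Trace (tracking q):
a = 27  # -> a = 27
if a > 10:  # condition is True
    q = 20  # -> q = 20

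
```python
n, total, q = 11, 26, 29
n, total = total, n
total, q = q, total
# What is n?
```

Answer: 26

Derivation:
Trace (tracking n):
n, total, q = (11, 26, 29)  # -> n = 11, total = 26, q = 29
n, total = (total, n)  # -> n = 26, total = 11
total, q = (q, total)  # -> total = 29, q = 11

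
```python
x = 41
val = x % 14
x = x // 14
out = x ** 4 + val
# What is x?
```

Trace (tracking x):
x = 41  # -> x = 41
val = x % 14  # -> val = 13
x = x // 14  # -> x = 2
out = x ** 4 + val  # -> out = 29

Answer: 2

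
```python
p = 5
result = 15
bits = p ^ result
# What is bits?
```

Answer: 10

Derivation:
Trace (tracking bits):
p = 5  # -> p = 5
result = 15  # -> result = 15
bits = p ^ result  # -> bits = 10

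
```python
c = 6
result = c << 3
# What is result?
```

Answer: 48

Derivation:
Trace (tracking result):
c = 6  # -> c = 6
result = c << 3  # -> result = 48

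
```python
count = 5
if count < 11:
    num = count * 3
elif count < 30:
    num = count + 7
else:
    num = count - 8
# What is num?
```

Trace (tracking num):
count = 5  # -> count = 5
if count < 11:  # condition is True
    num = count * 3  # -> num = 15

Answer: 15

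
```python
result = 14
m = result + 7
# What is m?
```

Trace (tracking m):
result = 14  # -> result = 14
m = result + 7  # -> m = 21

Answer: 21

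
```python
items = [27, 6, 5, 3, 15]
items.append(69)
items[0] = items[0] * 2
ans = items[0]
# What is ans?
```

Answer: 54

Derivation:
Trace (tracking ans):
items = [27, 6, 5, 3, 15]  # -> items = [27, 6, 5, 3, 15]
items.append(69)  # -> items = [27, 6, 5, 3, 15, 69]
items[0] = items[0] * 2  # -> items = [54, 6, 5, 3, 15, 69]
ans = items[0]  # -> ans = 54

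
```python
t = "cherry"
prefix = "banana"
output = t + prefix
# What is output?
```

Trace (tracking output):
t = 'cherry'  # -> t = 'cherry'
prefix = 'banana'  # -> prefix = 'banana'
output = t + prefix  # -> output = 'cherrybanana'

Answer: 'cherrybanana'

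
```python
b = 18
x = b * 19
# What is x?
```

Answer: 342

Derivation:
Trace (tracking x):
b = 18  # -> b = 18
x = b * 19  # -> x = 342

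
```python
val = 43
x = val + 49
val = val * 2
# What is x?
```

Trace (tracking x):
val = 43  # -> val = 43
x = val + 49  # -> x = 92
val = val * 2  # -> val = 86

Answer: 92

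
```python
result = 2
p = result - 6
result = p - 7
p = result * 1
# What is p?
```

Trace (tracking p):
result = 2  # -> result = 2
p = result - 6  # -> p = -4
result = p - 7  # -> result = -11
p = result * 1  # -> p = -11

Answer: -11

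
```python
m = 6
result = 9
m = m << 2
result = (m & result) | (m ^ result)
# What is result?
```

Trace (tracking result):
m = 6  # -> m = 6
result = 9  # -> result = 9
m = m << 2  # -> m = 24
result = m & result | m ^ result  # -> result = 25

Answer: 25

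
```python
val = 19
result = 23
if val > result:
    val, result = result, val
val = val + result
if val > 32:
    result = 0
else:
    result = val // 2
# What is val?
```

Trace (tracking val):
val = 19  # -> val = 19
result = 23  # -> result = 23
if val > result:  # condition is False
val = val + result  # -> val = 42
if val > 32:  # condition is True
    result = 0  # -> result = 0

Answer: 42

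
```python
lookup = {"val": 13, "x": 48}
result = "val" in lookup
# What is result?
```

Trace (tracking result):
lookup = {'val': 13, 'x': 48}  # -> lookup = {'val': 13, 'x': 48}
result = 'val' in lookup  # -> result = True

Answer: True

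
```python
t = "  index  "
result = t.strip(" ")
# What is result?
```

Trace (tracking result):
t = '  index  '  # -> t = '  index  '
result = t.strip(' ')  # -> result = 'index'

Answer: 'index'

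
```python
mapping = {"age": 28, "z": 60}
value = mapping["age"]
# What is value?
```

Trace (tracking value):
mapping = {'age': 28, 'z': 60}  # -> mapping = {'age': 28, 'z': 60}
value = mapping['age']  # -> value = 28

Answer: 28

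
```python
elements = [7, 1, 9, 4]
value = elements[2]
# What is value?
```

Answer: 9

Derivation:
Trace (tracking value):
elements = [7, 1, 9, 4]  # -> elements = [7, 1, 9, 4]
value = elements[2]  # -> value = 9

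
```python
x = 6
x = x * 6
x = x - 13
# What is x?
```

Answer: 23

Derivation:
Trace (tracking x):
x = 6  # -> x = 6
x = x * 6  # -> x = 36
x = x - 13  # -> x = 23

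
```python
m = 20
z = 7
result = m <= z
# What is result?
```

Answer: False

Derivation:
Trace (tracking result):
m = 20  # -> m = 20
z = 7  # -> z = 7
result = m <= z  # -> result = False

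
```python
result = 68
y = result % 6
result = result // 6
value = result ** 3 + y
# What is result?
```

Answer: 11

Derivation:
Trace (tracking result):
result = 68  # -> result = 68
y = result % 6  # -> y = 2
result = result // 6  # -> result = 11
value = result ** 3 + y  # -> value = 1333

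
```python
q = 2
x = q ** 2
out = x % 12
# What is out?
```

Trace (tracking out):
q = 2  # -> q = 2
x = q ** 2  # -> x = 4
out = x % 12  # -> out = 4

Answer: 4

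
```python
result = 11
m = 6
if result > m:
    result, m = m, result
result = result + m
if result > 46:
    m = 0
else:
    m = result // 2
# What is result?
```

Trace (tracking result):
result = 11  # -> result = 11
m = 6  # -> m = 6
if result > m:  # condition is True
    result, m = (m, result)  # -> result = 6, m = 11
result = result + m  # -> result = 17
if result > 46:  # condition is False
else:
    m = result // 2  # -> m = 8

Answer: 17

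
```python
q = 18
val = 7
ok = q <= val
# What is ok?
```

Answer: False

Derivation:
Trace (tracking ok):
q = 18  # -> q = 18
val = 7  # -> val = 7
ok = q <= val  # -> ok = False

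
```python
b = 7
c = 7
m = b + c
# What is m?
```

Answer: 14

Derivation:
Trace (tracking m):
b = 7  # -> b = 7
c = 7  # -> c = 7
m = b + c  # -> m = 14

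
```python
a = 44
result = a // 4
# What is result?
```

Answer: 11

Derivation:
Trace (tracking result):
a = 44  # -> a = 44
result = a // 4  # -> result = 11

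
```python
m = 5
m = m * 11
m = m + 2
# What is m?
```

Trace (tracking m):
m = 5  # -> m = 5
m = m * 11  # -> m = 55
m = m + 2  # -> m = 57

Answer: 57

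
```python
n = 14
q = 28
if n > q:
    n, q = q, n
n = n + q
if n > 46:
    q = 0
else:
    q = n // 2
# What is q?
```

Trace (tracking q):
n = 14  # -> n = 14
q = 28  # -> q = 28
if n > q:  # condition is False
n = n + q  # -> n = 42
if n > 46:  # condition is False
else:
    q = n // 2  # -> q = 21

Answer: 21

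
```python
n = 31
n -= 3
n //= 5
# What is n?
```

Answer: 5

Derivation:
Trace (tracking n):
n = 31  # -> n = 31
n -= 3  # -> n = 28
n //= 5  # -> n = 5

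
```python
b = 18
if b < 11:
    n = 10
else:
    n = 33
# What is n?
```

Answer: 33

Derivation:
Trace (tracking n):
b = 18  # -> b = 18
if b < 11:  # condition is False
else:
    n = 33  # -> n = 33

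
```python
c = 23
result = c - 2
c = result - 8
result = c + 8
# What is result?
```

Answer: 21

Derivation:
Trace (tracking result):
c = 23  # -> c = 23
result = c - 2  # -> result = 21
c = result - 8  # -> c = 13
result = c + 8  # -> result = 21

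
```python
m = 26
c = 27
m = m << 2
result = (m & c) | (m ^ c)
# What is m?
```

Trace (tracking m):
m = 26  # -> m = 26
c = 27  # -> c = 27
m = m << 2  # -> m = 104
result = m & c | m ^ c  # -> result = 123

Answer: 104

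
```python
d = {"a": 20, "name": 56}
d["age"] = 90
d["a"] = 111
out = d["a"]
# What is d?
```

Trace (tracking d):
d = {'a': 20, 'name': 56}  # -> d = {'a': 20, 'name': 56}
d['age'] = 90  # -> d = {'a': 20, 'name': 56, 'age': 90}
d['a'] = 111  # -> d = {'a': 111, 'name': 56, 'age': 90}
out = d['a']  # -> out = 111

Answer: {'a': 111, 'name': 56, 'age': 90}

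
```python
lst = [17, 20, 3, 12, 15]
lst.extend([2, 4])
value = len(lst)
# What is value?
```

Answer: 7

Derivation:
Trace (tracking value):
lst = [17, 20, 3, 12, 15]  # -> lst = [17, 20, 3, 12, 15]
lst.extend([2, 4])  # -> lst = [17, 20, 3, 12, 15, 2, 4]
value = len(lst)  # -> value = 7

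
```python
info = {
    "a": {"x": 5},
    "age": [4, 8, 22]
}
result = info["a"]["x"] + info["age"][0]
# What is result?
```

Trace (tracking result):
info = {'a': {'x': 5}, 'age': [4, 8, 22]}  # -> info = {'a': {'x': 5}, 'age': [4, 8, 22]}
result = info['a']['x'] + info['age'][0]  # -> result = 9

Answer: 9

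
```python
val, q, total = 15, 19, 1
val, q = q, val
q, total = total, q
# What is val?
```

Trace (tracking val):
val, q, total = (15, 19, 1)  # -> val = 15, q = 19, total = 1
val, q = (q, val)  # -> val = 19, q = 15
q, total = (total, q)  # -> q = 1, total = 15

Answer: 19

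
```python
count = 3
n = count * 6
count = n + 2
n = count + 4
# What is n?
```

Answer: 24

Derivation:
Trace (tracking n):
count = 3  # -> count = 3
n = count * 6  # -> n = 18
count = n + 2  # -> count = 20
n = count + 4  # -> n = 24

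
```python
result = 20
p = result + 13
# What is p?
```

Trace (tracking p):
result = 20  # -> result = 20
p = result + 13  # -> p = 33

Answer: 33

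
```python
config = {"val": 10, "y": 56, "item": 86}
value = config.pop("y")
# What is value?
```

Answer: 56

Derivation:
Trace (tracking value):
config = {'val': 10, 'y': 56, 'item': 86}  # -> config = {'val': 10, 'y': 56, 'item': 86}
value = config.pop('y')  # -> value = 56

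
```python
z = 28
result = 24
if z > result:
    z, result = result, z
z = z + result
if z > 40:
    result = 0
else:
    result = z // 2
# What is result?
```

Trace (tracking result):
z = 28  # -> z = 28
result = 24  # -> result = 24
if z > result:  # condition is True
    z, result = (result, z)  # -> z = 24, result = 28
z = z + result  # -> z = 52
if z > 40:  # condition is True
    result = 0  # -> result = 0

Answer: 0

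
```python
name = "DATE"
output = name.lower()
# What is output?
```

Answer: 'date'

Derivation:
Trace (tracking output):
name = 'DATE'  # -> name = 'DATE'
output = name.lower()  # -> output = 'date'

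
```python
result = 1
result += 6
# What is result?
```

Answer: 7

Derivation:
Trace (tracking result):
result = 1  # -> result = 1
result += 6  # -> result = 7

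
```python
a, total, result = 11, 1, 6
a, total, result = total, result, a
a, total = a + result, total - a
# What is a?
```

Answer: 12

Derivation:
Trace (tracking a):
a, total, result = (11, 1, 6)  # -> a = 11, total = 1, result = 6
a, total, result = (total, result, a)  # -> a = 1, total = 6, result = 11
a, total = (a + result, total - a)  # -> a = 12, total = 5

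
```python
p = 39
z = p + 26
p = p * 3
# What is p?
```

Trace (tracking p):
p = 39  # -> p = 39
z = p + 26  # -> z = 65
p = p * 3  # -> p = 117

Answer: 117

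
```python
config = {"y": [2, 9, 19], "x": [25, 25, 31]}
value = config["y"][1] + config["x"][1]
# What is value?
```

Trace (tracking value):
config = {'y': [2, 9, 19], 'x': [25, 25, 31]}  # -> config = {'y': [2, 9, 19], 'x': [25, 25, 31]}
value = config['y'][1] + config['x'][1]  # -> value = 34

Answer: 34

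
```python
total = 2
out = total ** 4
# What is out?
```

Answer: 16

Derivation:
Trace (tracking out):
total = 2  # -> total = 2
out = total ** 4  # -> out = 16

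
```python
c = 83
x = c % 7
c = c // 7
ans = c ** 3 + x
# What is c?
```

Answer: 11

Derivation:
Trace (tracking c):
c = 83  # -> c = 83
x = c % 7  # -> x = 6
c = c // 7  # -> c = 11
ans = c ** 3 + x  # -> ans = 1337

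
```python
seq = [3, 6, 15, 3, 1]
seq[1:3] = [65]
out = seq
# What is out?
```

Trace (tracking out):
seq = [3, 6, 15, 3, 1]  # -> seq = [3, 6, 15, 3, 1]
seq[1:3] = [65]  # -> seq = [3, 65, 3, 1]
out = seq  # -> out = [3, 65, 3, 1]

Answer: [3, 65, 3, 1]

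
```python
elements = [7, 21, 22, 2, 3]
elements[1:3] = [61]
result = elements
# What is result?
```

Trace (tracking result):
elements = [7, 21, 22, 2, 3]  # -> elements = [7, 21, 22, 2, 3]
elements[1:3] = [61]  # -> elements = [7, 61, 2, 3]
result = elements  # -> result = [7, 61, 2, 3]

Answer: [7, 61, 2, 3]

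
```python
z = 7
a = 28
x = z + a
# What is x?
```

Trace (tracking x):
z = 7  # -> z = 7
a = 28  # -> a = 28
x = z + a  # -> x = 35

Answer: 35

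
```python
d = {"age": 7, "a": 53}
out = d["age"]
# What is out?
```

Answer: 7

Derivation:
Trace (tracking out):
d = {'age': 7, 'a': 53}  # -> d = {'age': 7, 'a': 53}
out = d['age']  # -> out = 7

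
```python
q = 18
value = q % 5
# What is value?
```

Trace (tracking value):
q = 18  # -> q = 18
value = q % 5  # -> value = 3

Answer: 3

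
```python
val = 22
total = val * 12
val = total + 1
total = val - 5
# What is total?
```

Trace (tracking total):
val = 22  # -> val = 22
total = val * 12  # -> total = 264
val = total + 1  # -> val = 265
total = val - 5  # -> total = 260

Answer: 260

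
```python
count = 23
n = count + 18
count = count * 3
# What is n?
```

Answer: 41

Derivation:
Trace (tracking n):
count = 23  # -> count = 23
n = count + 18  # -> n = 41
count = count * 3  # -> count = 69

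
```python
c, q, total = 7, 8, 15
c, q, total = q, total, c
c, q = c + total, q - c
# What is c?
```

Answer: 15

Derivation:
Trace (tracking c):
c, q, total = (7, 8, 15)  # -> c = 7, q = 8, total = 15
c, q, total = (q, total, c)  # -> c = 8, q = 15, total = 7
c, q = (c + total, q - c)  # -> c = 15, q = 7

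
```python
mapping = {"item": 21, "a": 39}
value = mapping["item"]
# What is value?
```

Trace (tracking value):
mapping = {'item': 21, 'a': 39}  # -> mapping = {'item': 21, 'a': 39}
value = mapping['item']  # -> value = 21

Answer: 21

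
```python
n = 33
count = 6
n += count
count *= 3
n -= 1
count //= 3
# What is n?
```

Answer: 38

Derivation:
Trace (tracking n):
n = 33  # -> n = 33
count = 6  # -> count = 6
n += count  # -> n = 39
count *= 3  # -> count = 18
n -= 1  # -> n = 38
count //= 3  # -> count = 6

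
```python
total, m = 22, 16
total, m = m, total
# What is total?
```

Answer: 16

Derivation:
Trace (tracking total):
total, m = (22, 16)  # -> total = 22, m = 16
total, m = (m, total)  # -> total = 16, m = 22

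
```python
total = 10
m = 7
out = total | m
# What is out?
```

Trace (tracking out):
total = 10  # -> total = 10
m = 7  # -> m = 7
out = total | m  # -> out = 15

Answer: 15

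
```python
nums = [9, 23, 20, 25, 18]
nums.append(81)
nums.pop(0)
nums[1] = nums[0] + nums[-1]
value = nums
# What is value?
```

Trace (tracking value):
nums = [9, 23, 20, 25, 18]  # -> nums = [9, 23, 20, 25, 18]
nums.append(81)  # -> nums = [9, 23, 20, 25, 18, 81]
nums.pop(0)  # -> nums = [23, 20, 25, 18, 81]
nums[1] = nums[0] + nums[-1]  # -> nums = [23, 104, 25, 18, 81]
value = nums  # -> value = [23, 104, 25, 18, 81]

Answer: [23, 104, 25, 18, 81]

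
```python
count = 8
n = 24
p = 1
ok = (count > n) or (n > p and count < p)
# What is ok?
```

Trace (tracking ok):
count = 8  # -> count = 8
n = 24  # -> n = 24
p = 1  # -> p = 1
ok = count > n or (n > p and count < p)  # -> ok = False

Answer: False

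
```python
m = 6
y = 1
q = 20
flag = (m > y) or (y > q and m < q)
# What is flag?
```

Answer: True

Derivation:
Trace (tracking flag):
m = 6  # -> m = 6
y = 1  # -> y = 1
q = 20  # -> q = 20
flag = m > y or (y > q and m < q)  # -> flag = True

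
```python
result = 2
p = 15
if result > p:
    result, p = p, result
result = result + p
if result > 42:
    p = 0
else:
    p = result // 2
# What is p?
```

Answer: 8

Derivation:
Trace (tracking p):
result = 2  # -> result = 2
p = 15  # -> p = 15
if result > p:  # condition is False
result = result + p  # -> result = 17
if result > 42:  # condition is False
else:
    p = result // 2  # -> p = 8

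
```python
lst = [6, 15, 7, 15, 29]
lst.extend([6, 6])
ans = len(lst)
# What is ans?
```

Trace (tracking ans):
lst = [6, 15, 7, 15, 29]  # -> lst = [6, 15, 7, 15, 29]
lst.extend([6, 6])  # -> lst = [6, 15, 7, 15, 29, 6, 6]
ans = len(lst)  # -> ans = 7

Answer: 7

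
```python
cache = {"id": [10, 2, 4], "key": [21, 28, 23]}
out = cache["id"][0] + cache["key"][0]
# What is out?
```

Answer: 31

Derivation:
Trace (tracking out):
cache = {'id': [10, 2, 4], 'key': [21, 28, 23]}  # -> cache = {'id': [10, 2, 4], 'key': [21, 28, 23]}
out = cache['id'][0] + cache['key'][0]  # -> out = 31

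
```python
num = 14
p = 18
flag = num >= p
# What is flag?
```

Answer: False

Derivation:
Trace (tracking flag):
num = 14  # -> num = 14
p = 18  # -> p = 18
flag = num >= p  # -> flag = False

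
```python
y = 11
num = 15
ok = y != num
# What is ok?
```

Trace (tracking ok):
y = 11  # -> y = 11
num = 15  # -> num = 15
ok = y != num  # -> ok = True

Answer: True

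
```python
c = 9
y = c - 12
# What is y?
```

Trace (tracking y):
c = 9  # -> c = 9
y = c - 12  # -> y = -3

Answer: -3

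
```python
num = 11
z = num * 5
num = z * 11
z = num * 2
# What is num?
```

Trace (tracking num):
num = 11  # -> num = 11
z = num * 5  # -> z = 55
num = z * 11  # -> num = 605
z = num * 2  # -> z = 1210

Answer: 605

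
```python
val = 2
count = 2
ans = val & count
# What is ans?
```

Answer: 2

Derivation:
Trace (tracking ans):
val = 2  # -> val = 2
count = 2  # -> count = 2
ans = val & count  # -> ans = 2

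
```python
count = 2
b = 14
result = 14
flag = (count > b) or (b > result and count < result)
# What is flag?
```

Trace (tracking flag):
count = 2  # -> count = 2
b = 14  # -> b = 14
result = 14  # -> result = 14
flag = count > b or (b > result and count < result)  # -> flag = False

Answer: False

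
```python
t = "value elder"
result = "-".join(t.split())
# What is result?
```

Answer: 'value-elder'

Derivation:
Trace (tracking result):
t = 'value elder'  # -> t = 'value elder'
result = '-'.join(t.split())  # -> result = 'value-elder'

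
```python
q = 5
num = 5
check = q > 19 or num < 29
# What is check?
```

Trace (tracking check):
q = 5  # -> q = 5
num = 5  # -> num = 5
check = q > 19 or num < 29  # -> check = True

Answer: True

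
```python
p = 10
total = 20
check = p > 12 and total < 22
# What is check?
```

Answer: False

Derivation:
Trace (tracking check):
p = 10  # -> p = 10
total = 20  # -> total = 20
check = p > 12 and total < 22  # -> check = False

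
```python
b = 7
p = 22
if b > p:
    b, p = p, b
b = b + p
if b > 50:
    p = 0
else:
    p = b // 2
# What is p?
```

Trace (tracking p):
b = 7  # -> b = 7
p = 22  # -> p = 22
if b > p:  # condition is False
b = b + p  # -> b = 29
if b > 50:  # condition is False
else:
    p = b // 2  # -> p = 14

Answer: 14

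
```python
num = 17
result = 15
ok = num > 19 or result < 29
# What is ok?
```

Trace (tracking ok):
num = 17  # -> num = 17
result = 15  # -> result = 15
ok = num > 19 or result < 29  # -> ok = True

Answer: True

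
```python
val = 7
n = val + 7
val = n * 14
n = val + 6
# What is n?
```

Trace (tracking n):
val = 7  # -> val = 7
n = val + 7  # -> n = 14
val = n * 14  # -> val = 196
n = val + 6  # -> n = 202

Answer: 202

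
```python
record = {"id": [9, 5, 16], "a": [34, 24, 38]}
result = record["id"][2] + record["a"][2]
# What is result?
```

Trace (tracking result):
record = {'id': [9, 5, 16], 'a': [34, 24, 38]}  # -> record = {'id': [9, 5, 16], 'a': [34, 24, 38]}
result = record['id'][2] + record['a'][2]  # -> result = 54

Answer: 54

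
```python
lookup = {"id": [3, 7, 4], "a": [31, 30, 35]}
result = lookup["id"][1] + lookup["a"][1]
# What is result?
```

Trace (tracking result):
lookup = {'id': [3, 7, 4], 'a': [31, 30, 35]}  # -> lookup = {'id': [3, 7, 4], 'a': [31, 30, 35]}
result = lookup['id'][1] + lookup['a'][1]  # -> result = 37

Answer: 37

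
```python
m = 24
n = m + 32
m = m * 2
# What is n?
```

Answer: 56

Derivation:
Trace (tracking n):
m = 24  # -> m = 24
n = m + 32  # -> n = 56
m = m * 2  # -> m = 48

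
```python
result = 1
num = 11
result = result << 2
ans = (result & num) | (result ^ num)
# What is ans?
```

Trace (tracking ans):
result = 1  # -> result = 1
num = 11  # -> num = 11
result = result << 2  # -> result = 4
ans = result & num | result ^ num  # -> ans = 15

Answer: 15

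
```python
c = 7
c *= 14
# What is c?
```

Answer: 98

Derivation:
Trace (tracking c):
c = 7  # -> c = 7
c *= 14  # -> c = 98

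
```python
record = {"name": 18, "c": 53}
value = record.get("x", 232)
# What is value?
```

Answer: 232

Derivation:
Trace (tracking value):
record = {'name': 18, 'c': 53}  # -> record = {'name': 18, 'c': 53}
value = record.get('x', 232)  # -> value = 232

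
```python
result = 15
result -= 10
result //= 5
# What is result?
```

Answer: 1

Derivation:
Trace (tracking result):
result = 15  # -> result = 15
result -= 10  # -> result = 5
result //= 5  # -> result = 1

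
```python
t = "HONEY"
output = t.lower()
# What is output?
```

Trace (tracking output):
t = 'HONEY'  # -> t = 'HONEY'
output = t.lower()  # -> output = 'honey'

Answer: 'honey'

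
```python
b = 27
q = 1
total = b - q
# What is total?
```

Answer: 26

Derivation:
Trace (tracking total):
b = 27  # -> b = 27
q = 1  # -> q = 1
total = b - q  # -> total = 26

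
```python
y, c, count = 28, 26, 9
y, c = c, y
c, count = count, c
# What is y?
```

Answer: 26

Derivation:
Trace (tracking y):
y, c, count = (28, 26, 9)  # -> y = 28, c = 26, count = 9
y, c = (c, y)  # -> y = 26, c = 28
c, count = (count, c)  # -> c = 9, count = 28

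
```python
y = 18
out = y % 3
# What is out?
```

Answer: 0

Derivation:
Trace (tracking out):
y = 18  # -> y = 18
out = y % 3  # -> out = 0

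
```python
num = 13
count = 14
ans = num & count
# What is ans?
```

Trace (tracking ans):
num = 13  # -> num = 13
count = 14  # -> count = 14
ans = num & count  # -> ans = 12

Answer: 12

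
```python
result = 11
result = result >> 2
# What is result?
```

Answer: 2

Derivation:
Trace (tracking result):
result = 11  # -> result = 11
result = result >> 2  # -> result = 2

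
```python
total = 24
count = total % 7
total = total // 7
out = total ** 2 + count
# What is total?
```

Trace (tracking total):
total = 24  # -> total = 24
count = total % 7  # -> count = 3
total = total // 7  # -> total = 3
out = total ** 2 + count  # -> out = 12

Answer: 3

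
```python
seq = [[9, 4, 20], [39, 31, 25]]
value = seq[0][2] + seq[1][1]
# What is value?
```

Answer: 51

Derivation:
Trace (tracking value):
seq = [[9, 4, 20], [39, 31, 25]]  # -> seq = [[9, 4, 20], [39, 31, 25]]
value = seq[0][2] + seq[1][1]  # -> value = 51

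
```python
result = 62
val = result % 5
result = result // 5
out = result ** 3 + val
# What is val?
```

Trace (tracking val):
result = 62  # -> result = 62
val = result % 5  # -> val = 2
result = result // 5  # -> result = 12
out = result ** 3 + val  # -> out = 1730

Answer: 2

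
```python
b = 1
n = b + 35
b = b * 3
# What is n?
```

Trace (tracking n):
b = 1  # -> b = 1
n = b + 35  # -> n = 36
b = b * 3  # -> b = 3

Answer: 36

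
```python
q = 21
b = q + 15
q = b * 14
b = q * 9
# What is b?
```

Trace (tracking b):
q = 21  # -> q = 21
b = q + 15  # -> b = 36
q = b * 14  # -> q = 504
b = q * 9  # -> b = 4536

Answer: 4536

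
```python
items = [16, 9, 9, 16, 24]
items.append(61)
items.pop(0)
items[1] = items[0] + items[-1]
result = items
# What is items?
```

Answer: [9, 70, 16, 24, 61]

Derivation:
Trace (tracking items):
items = [16, 9, 9, 16, 24]  # -> items = [16, 9, 9, 16, 24]
items.append(61)  # -> items = [16, 9, 9, 16, 24, 61]
items.pop(0)  # -> items = [9, 9, 16, 24, 61]
items[1] = items[0] + items[-1]  # -> items = [9, 70, 16, 24, 61]
result = items  # -> result = [9, 70, 16, 24, 61]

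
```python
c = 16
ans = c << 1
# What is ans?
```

Trace (tracking ans):
c = 16  # -> c = 16
ans = c << 1  # -> ans = 32

Answer: 32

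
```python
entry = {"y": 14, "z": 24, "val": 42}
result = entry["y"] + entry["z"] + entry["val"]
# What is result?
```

Trace (tracking result):
entry = {'y': 14, 'z': 24, 'val': 42}  # -> entry = {'y': 14, 'z': 24, 'val': 42}
result = entry['y'] + entry['z'] + entry['val']  # -> result = 80

Answer: 80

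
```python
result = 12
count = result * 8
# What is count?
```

Trace (tracking count):
result = 12  # -> result = 12
count = result * 8  # -> count = 96

Answer: 96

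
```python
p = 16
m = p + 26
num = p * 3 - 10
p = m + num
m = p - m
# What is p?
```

Answer: 80

Derivation:
Trace (tracking p):
p = 16  # -> p = 16
m = p + 26  # -> m = 42
num = p * 3 - 10  # -> num = 38
p = m + num  # -> p = 80
m = p - m  # -> m = 38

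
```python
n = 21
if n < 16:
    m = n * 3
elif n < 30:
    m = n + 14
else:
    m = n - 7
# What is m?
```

Trace (tracking m):
n = 21  # -> n = 21
if n < 16:  # condition is False
elif n < 30:  # condition is True
    m = n + 14  # -> m = 35

Answer: 35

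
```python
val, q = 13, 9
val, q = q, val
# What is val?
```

Answer: 9

Derivation:
Trace (tracking val):
val, q = (13, 9)  # -> val = 13, q = 9
val, q = (q, val)  # -> val = 9, q = 13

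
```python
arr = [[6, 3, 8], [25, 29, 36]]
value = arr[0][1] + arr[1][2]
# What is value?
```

Trace (tracking value):
arr = [[6, 3, 8], [25, 29, 36]]  # -> arr = [[6, 3, 8], [25, 29, 36]]
value = arr[0][1] + arr[1][2]  # -> value = 39

Answer: 39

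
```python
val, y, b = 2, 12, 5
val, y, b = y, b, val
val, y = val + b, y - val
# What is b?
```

Answer: 2

Derivation:
Trace (tracking b):
val, y, b = (2, 12, 5)  # -> val = 2, y = 12, b = 5
val, y, b = (y, b, val)  # -> val = 12, y = 5, b = 2
val, y = (val + b, y - val)  # -> val = 14, y = -7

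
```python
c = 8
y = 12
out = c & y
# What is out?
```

Answer: 8

Derivation:
Trace (tracking out):
c = 8  # -> c = 8
y = 12  # -> y = 12
out = c & y  # -> out = 8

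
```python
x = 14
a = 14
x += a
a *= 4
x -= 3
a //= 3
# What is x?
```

Trace (tracking x):
x = 14  # -> x = 14
a = 14  # -> a = 14
x += a  # -> x = 28
a *= 4  # -> a = 56
x -= 3  # -> x = 25
a //= 3  # -> a = 18

Answer: 25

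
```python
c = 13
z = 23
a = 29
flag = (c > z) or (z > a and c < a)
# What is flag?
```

Answer: False

Derivation:
Trace (tracking flag):
c = 13  # -> c = 13
z = 23  # -> z = 23
a = 29  # -> a = 29
flag = c > z or (z > a and c < a)  # -> flag = False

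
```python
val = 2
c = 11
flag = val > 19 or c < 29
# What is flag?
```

Trace (tracking flag):
val = 2  # -> val = 2
c = 11  # -> c = 11
flag = val > 19 or c < 29  # -> flag = True

Answer: True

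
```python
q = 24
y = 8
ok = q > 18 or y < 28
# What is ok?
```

Trace (tracking ok):
q = 24  # -> q = 24
y = 8  # -> y = 8
ok = q > 18 or y < 28  # -> ok = True

Answer: True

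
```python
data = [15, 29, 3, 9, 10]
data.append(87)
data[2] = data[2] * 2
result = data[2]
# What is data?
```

Answer: [15, 29, 6, 9, 10, 87]

Derivation:
Trace (tracking data):
data = [15, 29, 3, 9, 10]  # -> data = [15, 29, 3, 9, 10]
data.append(87)  # -> data = [15, 29, 3, 9, 10, 87]
data[2] = data[2] * 2  # -> data = [15, 29, 6, 9, 10, 87]
result = data[2]  # -> result = 6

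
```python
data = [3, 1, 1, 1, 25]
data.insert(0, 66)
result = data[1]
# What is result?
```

Answer: 3

Derivation:
Trace (tracking result):
data = [3, 1, 1, 1, 25]  # -> data = [3, 1, 1, 1, 25]
data.insert(0, 66)  # -> data = [66, 3, 1, 1, 1, 25]
result = data[1]  # -> result = 3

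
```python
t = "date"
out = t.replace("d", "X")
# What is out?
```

Trace (tracking out):
t = 'date'  # -> t = 'date'
out = t.replace('d', 'X')  # -> out = 'Xate'

Answer: 'Xate'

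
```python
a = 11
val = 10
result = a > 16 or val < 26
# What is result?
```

Answer: True

Derivation:
Trace (tracking result):
a = 11  # -> a = 11
val = 10  # -> val = 10
result = a > 16 or val < 26  # -> result = True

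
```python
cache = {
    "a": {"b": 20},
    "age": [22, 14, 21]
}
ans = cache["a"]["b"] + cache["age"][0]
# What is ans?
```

Answer: 42

Derivation:
Trace (tracking ans):
cache = {'a': {'b': 20}, 'age': [22, 14, 21]}  # -> cache = {'a': {'b': 20}, 'age': [22, 14, 21]}
ans = cache['a']['b'] + cache['age'][0]  # -> ans = 42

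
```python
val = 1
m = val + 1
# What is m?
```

Answer: 2

Derivation:
Trace (tracking m):
val = 1  # -> val = 1
m = val + 1  # -> m = 2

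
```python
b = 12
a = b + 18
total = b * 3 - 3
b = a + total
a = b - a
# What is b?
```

Trace (tracking b):
b = 12  # -> b = 12
a = b + 18  # -> a = 30
total = b * 3 - 3  # -> total = 33
b = a + total  # -> b = 63
a = b - a  # -> a = 33

Answer: 63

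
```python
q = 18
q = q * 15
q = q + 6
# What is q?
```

Answer: 276

Derivation:
Trace (tracking q):
q = 18  # -> q = 18
q = q * 15  # -> q = 270
q = q + 6  # -> q = 276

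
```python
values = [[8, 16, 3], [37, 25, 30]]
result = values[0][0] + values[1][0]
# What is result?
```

Trace (tracking result):
values = [[8, 16, 3], [37, 25, 30]]  # -> values = [[8, 16, 3], [37, 25, 30]]
result = values[0][0] + values[1][0]  # -> result = 45

Answer: 45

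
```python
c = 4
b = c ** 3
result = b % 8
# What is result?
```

Trace (tracking result):
c = 4  # -> c = 4
b = c ** 3  # -> b = 64
result = b % 8  # -> result = 0

Answer: 0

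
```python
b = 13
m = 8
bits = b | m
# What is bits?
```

Answer: 13

Derivation:
Trace (tracking bits):
b = 13  # -> b = 13
m = 8  # -> m = 8
bits = b | m  # -> bits = 13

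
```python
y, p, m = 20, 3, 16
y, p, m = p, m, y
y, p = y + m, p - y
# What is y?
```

Answer: 23

Derivation:
Trace (tracking y):
y, p, m = (20, 3, 16)  # -> y = 20, p = 3, m = 16
y, p, m = (p, m, y)  # -> y = 3, p = 16, m = 20
y, p = (y + m, p - y)  # -> y = 23, p = 13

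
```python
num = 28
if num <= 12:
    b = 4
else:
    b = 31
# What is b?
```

Answer: 31

Derivation:
Trace (tracking b):
num = 28  # -> num = 28
if num <= 12:  # condition is False
else:
    b = 31  # -> b = 31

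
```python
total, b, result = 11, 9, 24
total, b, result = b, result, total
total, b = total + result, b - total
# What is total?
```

Trace (tracking total):
total, b, result = (11, 9, 24)  # -> total = 11, b = 9, result = 24
total, b, result = (b, result, total)  # -> total = 9, b = 24, result = 11
total, b = (total + result, b - total)  # -> total = 20, b = 15

Answer: 20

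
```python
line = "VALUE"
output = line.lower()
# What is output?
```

Answer: 'value'

Derivation:
Trace (tracking output):
line = 'VALUE'  # -> line = 'VALUE'
output = line.lower()  # -> output = 'value'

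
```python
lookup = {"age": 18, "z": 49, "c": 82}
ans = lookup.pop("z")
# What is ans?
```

Trace (tracking ans):
lookup = {'age': 18, 'z': 49, 'c': 82}  # -> lookup = {'age': 18, 'z': 49, 'c': 82}
ans = lookup.pop('z')  # -> ans = 49

Answer: 49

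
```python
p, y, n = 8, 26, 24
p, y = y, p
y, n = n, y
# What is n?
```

Answer: 8

Derivation:
Trace (tracking n):
p, y, n = (8, 26, 24)  # -> p = 8, y = 26, n = 24
p, y = (y, p)  # -> p = 26, y = 8
y, n = (n, y)  # -> y = 24, n = 8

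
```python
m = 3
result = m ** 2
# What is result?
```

Trace (tracking result):
m = 3  # -> m = 3
result = m ** 2  # -> result = 9

Answer: 9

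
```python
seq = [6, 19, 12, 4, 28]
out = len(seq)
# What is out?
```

Trace (tracking out):
seq = [6, 19, 12, 4, 28]  # -> seq = [6, 19, 12, 4, 28]
out = len(seq)  # -> out = 5

Answer: 5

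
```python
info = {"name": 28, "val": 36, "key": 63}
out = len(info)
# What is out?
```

Trace (tracking out):
info = {'name': 28, 'val': 36, 'key': 63}  # -> info = {'name': 28, 'val': 36, 'key': 63}
out = len(info)  # -> out = 3

Answer: 3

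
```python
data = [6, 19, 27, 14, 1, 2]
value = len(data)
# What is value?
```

Answer: 6

Derivation:
Trace (tracking value):
data = [6, 19, 27, 14, 1, 2]  # -> data = [6, 19, 27, 14, 1, 2]
value = len(data)  # -> value = 6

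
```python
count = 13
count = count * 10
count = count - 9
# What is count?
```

Answer: 121

Derivation:
Trace (tracking count):
count = 13  # -> count = 13
count = count * 10  # -> count = 130
count = count - 9  # -> count = 121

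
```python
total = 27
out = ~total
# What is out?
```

Trace (tracking out):
total = 27  # -> total = 27
out = ~total  # -> out = -28

Answer: -28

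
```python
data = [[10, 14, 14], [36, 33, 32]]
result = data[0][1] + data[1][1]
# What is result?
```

Answer: 47

Derivation:
Trace (tracking result):
data = [[10, 14, 14], [36, 33, 32]]  # -> data = [[10, 14, 14], [36, 33, 32]]
result = data[0][1] + data[1][1]  # -> result = 47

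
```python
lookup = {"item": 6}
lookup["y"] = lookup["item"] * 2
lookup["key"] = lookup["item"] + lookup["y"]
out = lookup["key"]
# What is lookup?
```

Trace (tracking lookup):
lookup = {'item': 6}  # -> lookup = {'item': 6}
lookup['y'] = lookup['item'] * 2  # -> lookup = {'item': 6, 'y': 12}
lookup['key'] = lookup['item'] + lookup['y']  # -> lookup = {'item': 6, 'y': 12, 'key': 18}
out = lookup['key']  # -> out = 18

Answer: {'item': 6, 'y': 12, 'key': 18}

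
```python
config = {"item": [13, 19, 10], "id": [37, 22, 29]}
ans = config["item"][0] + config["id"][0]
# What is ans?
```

Trace (tracking ans):
config = {'item': [13, 19, 10], 'id': [37, 22, 29]}  # -> config = {'item': [13, 19, 10], 'id': [37, 22, 29]}
ans = config['item'][0] + config['id'][0]  # -> ans = 50

Answer: 50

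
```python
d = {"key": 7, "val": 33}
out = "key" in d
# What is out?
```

Answer: True

Derivation:
Trace (tracking out):
d = {'key': 7, 'val': 33}  # -> d = {'key': 7, 'val': 33}
out = 'key' in d  # -> out = True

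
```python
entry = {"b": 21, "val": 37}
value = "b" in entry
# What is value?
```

Answer: True

Derivation:
Trace (tracking value):
entry = {'b': 21, 'val': 37}  # -> entry = {'b': 21, 'val': 37}
value = 'b' in entry  # -> value = True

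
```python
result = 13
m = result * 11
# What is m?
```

Answer: 143

Derivation:
Trace (tracking m):
result = 13  # -> result = 13
m = result * 11  # -> m = 143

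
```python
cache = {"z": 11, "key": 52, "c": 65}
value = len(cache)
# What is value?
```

Trace (tracking value):
cache = {'z': 11, 'key': 52, 'c': 65}  # -> cache = {'z': 11, 'key': 52, 'c': 65}
value = len(cache)  # -> value = 3

Answer: 3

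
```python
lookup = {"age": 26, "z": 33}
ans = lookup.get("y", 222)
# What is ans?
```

Trace (tracking ans):
lookup = {'age': 26, 'z': 33}  # -> lookup = {'age': 26, 'z': 33}
ans = lookup.get('y', 222)  # -> ans = 222

Answer: 222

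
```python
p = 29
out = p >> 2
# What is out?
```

Trace (tracking out):
p = 29  # -> p = 29
out = p >> 2  # -> out = 7

Answer: 7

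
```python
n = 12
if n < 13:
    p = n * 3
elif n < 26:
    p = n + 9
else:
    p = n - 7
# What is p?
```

Answer: 36

Derivation:
Trace (tracking p):
n = 12  # -> n = 12
if n < 13:  # condition is True
    p = n * 3  # -> p = 36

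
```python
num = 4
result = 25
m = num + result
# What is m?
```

Trace (tracking m):
num = 4  # -> num = 4
result = 25  # -> result = 25
m = num + result  # -> m = 29

Answer: 29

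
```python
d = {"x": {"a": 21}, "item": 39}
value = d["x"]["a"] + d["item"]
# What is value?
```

Trace (tracking value):
d = {'x': {'a': 21}, 'item': 39}  # -> d = {'x': {'a': 21}, 'item': 39}
value = d['x']['a'] + d['item']  # -> value = 60

Answer: 60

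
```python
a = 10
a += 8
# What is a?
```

Trace (tracking a):
a = 10  # -> a = 10
a += 8  # -> a = 18

Answer: 18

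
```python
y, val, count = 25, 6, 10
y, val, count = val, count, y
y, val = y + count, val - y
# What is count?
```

Trace (tracking count):
y, val, count = (25, 6, 10)  # -> y = 25, val = 6, count = 10
y, val, count = (val, count, y)  # -> y = 6, val = 10, count = 25
y, val = (y + count, val - y)  # -> y = 31, val = 4

Answer: 25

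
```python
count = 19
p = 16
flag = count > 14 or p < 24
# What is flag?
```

Answer: True

Derivation:
Trace (tracking flag):
count = 19  # -> count = 19
p = 16  # -> p = 16
flag = count > 14 or p < 24  # -> flag = True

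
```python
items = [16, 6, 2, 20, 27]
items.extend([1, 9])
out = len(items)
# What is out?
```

Answer: 7

Derivation:
Trace (tracking out):
items = [16, 6, 2, 20, 27]  # -> items = [16, 6, 2, 20, 27]
items.extend([1, 9])  # -> items = [16, 6, 2, 20, 27, 1, 9]
out = len(items)  # -> out = 7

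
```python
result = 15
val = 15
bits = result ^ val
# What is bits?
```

Answer: 0

Derivation:
Trace (tracking bits):
result = 15  # -> result = 15
val = 15  # -> val = 15
bits = result ^ val  # -> bits = 0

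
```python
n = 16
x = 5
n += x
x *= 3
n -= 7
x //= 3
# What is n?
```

Answer: 14

Derivation:
Trace (tracking n):
n = 16  # -> n = 16
x = 5  # -> x = 5
n += x  # -> n = 21
x *= 3  # -> x = 15
n -= 7  # -> n = 14
x //= 3  # -> x = 5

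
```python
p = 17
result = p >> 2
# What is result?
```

Trace (tracking result):
p = 17  # -> p = 17
result = p >> 2  # -> result = 4

Answer: 4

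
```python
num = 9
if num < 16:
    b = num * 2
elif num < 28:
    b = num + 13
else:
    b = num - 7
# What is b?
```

Answer: 18

Derivation:
Trace (tracking b):
num = 9  # -> num = 9
if num < 16:  # condition is True
    b = num * 2  # -> b = 18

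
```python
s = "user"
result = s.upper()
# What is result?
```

Trace (tracking result):
s = 'user'  # -> s = 'user'
result = s.upper()  # -> result = 'USER'

Answer: 'USER'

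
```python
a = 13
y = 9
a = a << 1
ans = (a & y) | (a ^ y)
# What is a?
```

Trace (tracking a):
a = 13  # -> a = 13
y = 9  # -> y = 9
a = a << 1  # -> a = 26
ans = a & y | a ^ y  # -> ans = 27

Answer: 26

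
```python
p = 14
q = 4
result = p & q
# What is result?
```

Trace (tracking result):
p = 14  # -> p = 14
q = 4  # -> q = 4
result = p & q  # -> result = 4

Answer: 4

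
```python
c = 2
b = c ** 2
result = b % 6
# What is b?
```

Answer: 4

Derivation:
Trace (tracking b):
c = 2  # -> c = 2
b = c ** 2  # -> b = 4
result = b % 6  # -> result = 4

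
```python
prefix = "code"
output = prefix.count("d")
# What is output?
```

Trace (tracking output):
prefix = 'code'  # -> prefix = 'code'
output = prefix.count('d')  # -> output = 1

Answer: 1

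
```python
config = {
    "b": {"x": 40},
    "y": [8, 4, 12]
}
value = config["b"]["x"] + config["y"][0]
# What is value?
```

Answer: 48

Derivation:
Trace (tracking value):
config = {'b': {'x': 40}, 'y': [8, 4, 12]}  # -> config = {'b': {'x': 40}, 'y': [8, 4, 12]}
value = config['b']['x'] + config['y'][0]  # -> value = 48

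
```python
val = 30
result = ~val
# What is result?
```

Trace (tracking result):
val = 30  # -> val = 30
result = ~val  # -> result = -31

Answer: -31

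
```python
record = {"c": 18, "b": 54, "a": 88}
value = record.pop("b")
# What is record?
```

Answer: {'c': 18, 'a': 88}

Derivation:
Trace (tracking record):
record = {'c': 18, 'b': 54, 'a': 88}  # -> record = {'c': 18, 'b': 54, 'a': 88}
value = record.pop('b')  # -> value = 54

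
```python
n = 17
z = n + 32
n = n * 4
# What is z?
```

Answer: 49

Derivation:
Trace (tracking z):
n = 17  # -> n = 17
z = n + 32  # -> z = 49
n = n * 4  # -> n = 68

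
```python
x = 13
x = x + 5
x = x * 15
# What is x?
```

Answer: 270

Derivation:
Trace (tracking x):
x = 13  # -> x = 13
x = x + 5  # -> x = 18
x = x * 15  # -> x = 270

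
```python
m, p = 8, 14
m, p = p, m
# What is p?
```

Answer: 8

Derivation:
Trace (tracking p):
m, p = (8, 14)  # -> m = 8, p = 14
m, p = (p, m)  # -> m = 14, p = 8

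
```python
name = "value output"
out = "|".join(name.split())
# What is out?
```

Trace (tracking out):
name = 'value output'  # -> name = 'value output'
out = '|'.join(name.split())  # -> out = 'value|output'

Answer: 'value|output'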